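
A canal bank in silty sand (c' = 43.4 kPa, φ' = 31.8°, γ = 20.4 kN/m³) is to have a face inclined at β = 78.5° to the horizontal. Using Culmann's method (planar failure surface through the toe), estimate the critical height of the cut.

H_c = 22.56 m

Culmann's analysis gives the critical failure plane at α_cr = (β + φ')/2 = (78.5 + 31.8)/2 = 55.1°, and the critical height
H_c = (4c'/γ) · sinβ cosφ' / [1 − cos(β − φ')]
    = (4·43.4/20.4) · sin78.5°·cos31.8° / [1 − cos(46.7°)]
    = 8.510 · 0.9799·0.8499 / [1 − 0.6858]
    = 8.510 · 0.8328 / 0.3142
    = 22.56 m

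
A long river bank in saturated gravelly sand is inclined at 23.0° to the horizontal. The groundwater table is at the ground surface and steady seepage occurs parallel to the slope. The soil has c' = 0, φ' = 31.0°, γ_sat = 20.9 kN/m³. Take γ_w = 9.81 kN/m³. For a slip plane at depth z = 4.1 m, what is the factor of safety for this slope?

With seepage parallel to the slope and the water table at the surface, the effective normal stress on the slip plane uses the buoyant unit weight γ' = γ_sat − γ_w while the driving shear stress uses γ_sat:
FS = [c' + γ' z cos²β tanφ'] / [γ_sat z sinβ cosβ]
(For c' = 0 this reduces to FS = (γ'/γ_sat)·tanφ'/tanβ.)
γ' = 20.9 − 9.81 = 11.09 kN/m³
Numerator = 0.0 + 11.09·4.1·cos²23.0°·tan31.0° = 0.0 + 11.09·4.1·0.8473·0.6009 = 23.149 kPa
Denominator = 20.9·4.1·sin23.0°·cos23.0° = 20.9·4.1·0.3907·0.9205 = 30.820 kPa
FS = 23.149 / 30.820 = 0.751

FS = 0.75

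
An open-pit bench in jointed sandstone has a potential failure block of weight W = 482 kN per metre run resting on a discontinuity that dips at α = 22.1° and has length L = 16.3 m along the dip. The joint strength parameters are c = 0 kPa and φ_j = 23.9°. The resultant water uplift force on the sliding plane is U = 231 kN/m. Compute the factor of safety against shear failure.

Resolving the block weight along and normal to the plane and applying the Mohr–Coulomb strength on the joint:
N' = W cosα − U = 482·cos22.1° − 231 = 215.6 kN/m
Driving force T = W sinα = 482·sin22.1° = 181.3 kN/m
Resisting force R = c·L + N'·tanφ_j = 0·16.3 + 215.6·tan23.9° = 0.0 + 95.5 = 95.5 kN/m
FS = R / T = 95.5 / 181.3 = 0.527

FS = 0.53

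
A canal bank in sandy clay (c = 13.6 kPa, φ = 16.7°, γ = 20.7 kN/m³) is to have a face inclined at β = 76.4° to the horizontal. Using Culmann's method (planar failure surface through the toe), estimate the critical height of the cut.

Culmann's analysis gives the critical failure plane at α_cr = (β + φ)/2 = (76.4 + 16.7)/2 = 46.6°, and the critical height
H_c = (4c/γ) · sinβ cosφ / [1 − cos(β − φ)]
    = (4·13.6/20.7) · sin76.4°·cos16.7° / [1 − cos(59.7°)]
    = 2.628 · 0.9720·0.9578 / [1 − 0.5045]
    = 2.628 · 0.9310 / 0.4955
    = 4.94 m

H_c = 4.94 m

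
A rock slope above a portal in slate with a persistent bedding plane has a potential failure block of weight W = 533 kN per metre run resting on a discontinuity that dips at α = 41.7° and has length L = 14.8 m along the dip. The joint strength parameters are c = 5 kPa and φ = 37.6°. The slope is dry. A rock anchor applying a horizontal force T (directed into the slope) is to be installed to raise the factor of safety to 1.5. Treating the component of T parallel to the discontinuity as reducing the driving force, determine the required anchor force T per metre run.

T = 93 kN/m

Resolving forces along and normal to the sliding plane, with the horizontal anchor force T adding T·sinα to the effective normal force and T·cosα acting up the plane against the driving force:
FS = [cL + (W cosα + T sinα) tanφ] / [W sinα − T cosα]
Without the anchor: N' = 398.0 kN/m, driving T_d = 354.6 kN/m, resisting R = 5·14.8 + 398.0·tan37.6° = 380.5 kN/m, FS = 1.07.
Setting FS = 1.5 and solving for T:
1.5·(354.6 − T cos41.7°) = 380.5 + T sin41.7°·tan37.6°
T·(sin41.7°·tan37.6° + 1.5·cos41.7°) = 1.5·354.6 − 380.5
T·(0.6652·0.7701 + 1.5·0.7466) = 531.9 − 380.5 = 151.4
T·1.6323 = 151.4
T = 92.7 kN/m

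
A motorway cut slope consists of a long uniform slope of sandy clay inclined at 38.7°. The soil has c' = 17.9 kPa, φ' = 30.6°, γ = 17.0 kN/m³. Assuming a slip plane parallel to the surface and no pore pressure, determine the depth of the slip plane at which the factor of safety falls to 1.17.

z = 5.00 m

Setting FS = 1.17 in FS = [c' + γz cos²β tanφ'] / [γz sinβ cosβ] and solving for z:
z = c' / [γ cosβ (FS·sinβ − cosβ·tanφ')]
  = 17.9 / [17.0·cos38.7°·(1.17·sin38.7° − cos38.7°·tan30.6°)]
  = 17.9 / [17.0·0.7804·(1.17·0.6252 − 0.7804·0.5914)]
  = 17.9 / 3.5820 = 4.997 m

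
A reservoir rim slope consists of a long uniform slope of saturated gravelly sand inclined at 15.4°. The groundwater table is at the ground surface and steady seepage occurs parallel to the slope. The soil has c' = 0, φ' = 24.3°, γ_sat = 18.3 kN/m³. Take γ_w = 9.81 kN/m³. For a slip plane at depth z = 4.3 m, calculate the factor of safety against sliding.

With seepage parallel to the slope and the water table at the surface, the effective normal stress on the slip plane uses the buoyant unit weight γ' = γ_sat − γ_w while the driving shear stress uses γ_sat:
FS = [c' + γ' z cos²β tanφ'] / [γ_sat z sinβ cosβ]
(For c' = 0 this reduces to FS = (γ'/γ_sat)·tanφ'/tanβ.)
γ' = 18.3 − 9.81 = 8.49 kN/m³
Numerator = 0.0 + 8.49·4.3·cos²15.4°·tan24.3° = 0.0 + 8.49·4.3·0.9295·0.4515 = 15.321 kPa
Denominator = 18.3·4.3·sin15.4°·cos15.4° = 18.3·4.3·0.2656·0.9641 = 20.146 kPa
FS = 15.321 / 20.146 = 0.760

FS = 0.76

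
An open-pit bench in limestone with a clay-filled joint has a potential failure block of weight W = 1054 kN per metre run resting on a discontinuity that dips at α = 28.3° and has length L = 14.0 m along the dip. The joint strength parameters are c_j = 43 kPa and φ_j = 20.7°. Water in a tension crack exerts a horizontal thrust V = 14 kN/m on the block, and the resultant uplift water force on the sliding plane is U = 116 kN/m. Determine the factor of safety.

FS = 1.77

Resolving the block weight along and normal to the plane and applying the Mohr–Coulomb strength on the joint:
N' = W cosα − U − V sinα = 1054·cos28.3° − 116 − 14·sin28.3° = 805.4 kN/m
Driving force T = W sinα + V cosα = 1054·sin28.3° + 14·cos28.3° = 512.0 kN/m
Resisting force R = c_j·L + N'·tanφ_j = 43·14.0 + 805.4·tan20.7° = 602.0 + 304.3 = 906.3 kN/m
FS = R / T = 906.3 / 512.0 = 1.770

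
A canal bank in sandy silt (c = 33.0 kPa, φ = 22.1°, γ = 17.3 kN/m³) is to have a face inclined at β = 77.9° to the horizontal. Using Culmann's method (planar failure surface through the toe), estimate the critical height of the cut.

Culmann's analysis gives the critical failure plane at α_cr = (β + φ)/2 = (77.9 + 22.1)/2 = 50.0°, and the critical height
H_c = (4c/γ) · sinβ cosφ / [1 − cos(β − φ)]
    = (4·33.0/17.3) · sin77.9°·cos22.1° / [1 − cos(55.8°)]
    = 7.630 · 0.9778·0.9265 / [1 − 0.5621]
    = 7.630 · 0.9059 / 0.4379
    = 15.78 m

H_c = 15.78 m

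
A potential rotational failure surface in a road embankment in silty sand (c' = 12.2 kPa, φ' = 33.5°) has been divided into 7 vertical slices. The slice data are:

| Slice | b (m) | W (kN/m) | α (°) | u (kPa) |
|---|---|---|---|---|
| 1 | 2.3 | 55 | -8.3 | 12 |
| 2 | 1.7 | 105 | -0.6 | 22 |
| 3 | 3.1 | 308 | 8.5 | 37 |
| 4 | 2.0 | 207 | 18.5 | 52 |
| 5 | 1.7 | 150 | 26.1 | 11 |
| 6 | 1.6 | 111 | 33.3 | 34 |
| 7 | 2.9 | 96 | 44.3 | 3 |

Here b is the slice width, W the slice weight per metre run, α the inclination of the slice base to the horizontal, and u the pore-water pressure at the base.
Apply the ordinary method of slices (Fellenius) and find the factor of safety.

Ordinary method of slices: FS = Σ[c'·Δl_i + (W_i cosα_i − u_i·Δl_i)·tanφ'] / Σ W_i sinα_i, with Δl_i = b_i / cosα_i.
Slice 1: Δl = 2.3/cos(-8.3°) = 2.324 m; N'_1 = 55·cos(-8.3°) − 12·2.324 = 26.5; c'Δl = 28.36; W sinα = -7.9
Slice 2: Δl = 1.7/cos(-0.6°) = 1.700 m; N'_2 = 105·cos(-0.6°) − 22·1.700 = 67.6; c'Δl = 20.74; W sinα = -1.1
Slice 3: Δl = 3.1/cos8.5° = 3.134 m; N'_3 = 308·cos8.5° − 37·3.134 = 188.6; c'Δl = 38.24; W sinα = 45.5
Slice 4: Δl = 2.0/cos18.5° = 2.109 m; N'_4 = 207·cos18.5° − 52·2.109 = 86.6; c'Δl = 25.73; W sinα = 65.7
Slice 5: Δl = 1.7/cos26.1° = 1.893 m; N'_5 = 150·cos26.1° − 11·1.893 = 113.9; c'Δl = 23.10; W sinα = 66.0
Slice 6: Δl = 1.6/cos33.3° = 1.914 m; N'_6 = 111·cos33.3° − 34·1.914 = 27.7; c'Δl = 23.35; W sinα = 60.9
Slice 7: Δl = 2.9/cos44.3° = 4.052 m; N'_7 = 96·cos44.3° − 3·4.052 = 56.6; c'Δl = 49.43; W sinα = 67.0
Σc'Δl = 209.0 kN/m; ΣN' = 567.5 kN/m; ΣW sinα = 296.1 kN/m
Resisting = 209.0 + 567.5·tan33.5° = 209.0 + 375.6 = 584.6 kN/m
FS = 584.6 / 296.1 = 1.974

FS = 1.97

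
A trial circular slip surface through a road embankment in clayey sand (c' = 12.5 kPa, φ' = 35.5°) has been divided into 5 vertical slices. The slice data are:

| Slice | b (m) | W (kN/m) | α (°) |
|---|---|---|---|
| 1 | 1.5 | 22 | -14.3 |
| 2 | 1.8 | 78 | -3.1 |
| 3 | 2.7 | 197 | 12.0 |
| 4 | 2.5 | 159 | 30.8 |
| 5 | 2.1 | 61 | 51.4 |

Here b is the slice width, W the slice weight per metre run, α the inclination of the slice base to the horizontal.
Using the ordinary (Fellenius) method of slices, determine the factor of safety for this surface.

Ordinary method of slices: FS = Σ[c'·Δl_i + (W_i cosα_i)·tanφ'] / Σ W_i sinα_i, with Δl_i = b_i / cosα_i.
Slice 1: Δl = 1.5/cos(-14.3°) = 1.548 m; N'_1 = 22·cos(-14.3°) = 21.3; c'Δl = 19.35; W sinα = -5.4
Slice 2: Δl = 1.8/cos(-3.1°) = 1.803 m; N'_2 = 78·cos(-3.1°) = 77.9; c'Δl = 22.53; W sinα = -4.2
Slice 3: Δl = 2.7/cos12.0° = 2.760 m; N'_3 = 197·cos12.0° = 192.7; c'Δl = 34.50; W sinα = 41.0
Slice 4: Δl = 2.5/cos30.8° = 2.910 m; N'_4 = 159·cos30.8° = 136.6; c'Δl = 36.38; W sinα = 81.4
Slice 5: Δl = 2.1/cos51.4° = 3.366 m; N'_5 = 61·cos51.4° = 38.1; c'Δl = 42.08; W sinα = 47.7
Σc'Δl = 154.8 kN/m; ΣN' = 466.5 kN/m; ΣW sinα = 160.4 kN/m
Resisting = 154.8 + 466.5·tan35.5° = 154.8 + 332.8 = 487.6 kN/m
FS = 487.6 / 160.4 = 3.040

FS = 3.04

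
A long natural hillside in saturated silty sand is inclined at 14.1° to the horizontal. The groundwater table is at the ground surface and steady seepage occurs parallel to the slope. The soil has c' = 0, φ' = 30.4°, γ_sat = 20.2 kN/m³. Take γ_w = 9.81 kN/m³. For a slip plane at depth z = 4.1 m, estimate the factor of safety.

With seepage parallel to the slope and the water table at the surface, the effective normal stress on the slip plane uses the buoyant unit weight γ' = γ_sat − γ_w while the driving shear stress uses γ_sat:
FS = [c' + γ' z cos²β tanφ'] / [γ_sat z sinβ cosβ]
(For c' = 0 this reduces to FS = (γ'/γ_sat)·tanφ'/tanβ.)
γ' = 20.2 − 9.81 = 10.39 kN/m³
Numerator = 0.0 + 10.39·4.1·cos²14.1°·tan30.4° = 0.0 + 10.39·4.1·0.9407·0.5867 = 23.509 kPa
Denominator = 20.2·4.1·sin14.1°·cos14.1° = 20.2·4.1·0.2436·0.9699 = 19.568 kPa
FS = 23.509 / 19.568 = 1.201

FS = 1.20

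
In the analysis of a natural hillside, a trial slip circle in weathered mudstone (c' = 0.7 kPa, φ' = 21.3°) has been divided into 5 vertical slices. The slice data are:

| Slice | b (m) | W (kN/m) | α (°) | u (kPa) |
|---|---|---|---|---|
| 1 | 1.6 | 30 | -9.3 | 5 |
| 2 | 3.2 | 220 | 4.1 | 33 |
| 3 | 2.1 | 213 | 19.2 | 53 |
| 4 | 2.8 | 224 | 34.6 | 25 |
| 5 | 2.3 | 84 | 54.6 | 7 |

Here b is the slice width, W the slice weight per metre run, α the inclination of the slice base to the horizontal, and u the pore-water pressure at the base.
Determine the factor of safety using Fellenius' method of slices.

Ordinary method of slices: FS = Σ[c'·Δl_i + (W_i cosα_i − u_i·Δl_i)·tanφ'] / Σ W_i sinα_i, with Δl_i = b_i / cosα_i.
Slice 1: Δl = 1.6/cos(-9.3°) = 1.621 m; N'_1 = 30·cos(-9.3°) − 5·1.621 = 21.5; c'Δl = 1.13; W sinα = -4.8
Slice 2: Δl = 3.2/cos4.1° = 3.208 m; N'_2 = 220·cos4.1° − 33·3.208 = 113.6; c'Δl = 2.25; W sinα = 15.7
Slice 3: Δl = 2.1/cos19.2° = 2.224 m; N'_3 = 213·cos19.2° − 53·2.224 = 83.3; c'Δl = 1.56; W sinα = 70.0
Slice 4: Δl = 2.8/cos34.6° = 3.402 m; N'_4 = 224·cos34.6° − 25·3.402 = 99.3; c'Δl = 2.38; W sinα = 127.2
Slice 5: Δl = 2.3/cos54.6° = 3.970 m; N'_5 = 84·cos54.6° − 7·3.970 = 20.9; c'Δl = 2.78; W sinα = 68.5
Σc'Δl = 10.1 kN/m; ΣN' = 338.6 kN/m; ΣW sinα = 276.6 kN/m
Resisting = 10.1 + 338.6·tan21.3° = 10.1 + 132.0 = 142.1 kN/m
FS = 142.1 / 276.6 = 0.514

FS = 0.51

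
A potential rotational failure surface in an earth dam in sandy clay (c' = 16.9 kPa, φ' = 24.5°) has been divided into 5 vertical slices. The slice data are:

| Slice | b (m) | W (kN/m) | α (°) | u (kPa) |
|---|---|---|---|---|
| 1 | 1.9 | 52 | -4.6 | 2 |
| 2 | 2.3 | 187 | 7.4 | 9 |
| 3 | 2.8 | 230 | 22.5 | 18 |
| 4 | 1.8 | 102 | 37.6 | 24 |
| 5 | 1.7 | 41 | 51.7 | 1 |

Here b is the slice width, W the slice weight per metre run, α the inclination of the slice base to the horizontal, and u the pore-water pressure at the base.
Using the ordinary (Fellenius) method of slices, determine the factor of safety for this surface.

FS = 1.97

Ordinary method of slices: FS = Σ[c'·Δl_i + (W_i cosα_i − u_i·Δl_i)·tanφ'] / Σ W_i sinα_i, with Δl_i = b_i / cosα_i.
Slice 1: Δl = 1.9/cos(-4.6°) = 1.906 m; N'_1 = 52·cos(-4.6°) − 2·1.906 = 48.0; c'Δl = 32.21; W sinα = -4.2
Slice 2: Δl = 2.3/cos7.4° = 2.319 m; N'_2 = 187·cos7.4° − 9·2.319 = 164.6; c'Δl = 39.20; W sinα = 24.1
Slice 3: Δl = 2.8/cos22.5° = 3.031 m; N'_3 = 230·cos22.5° − 18·3.031 = 157.9; c'Δl = 51.22; W sinα = 88.0
Slice 4: Δl = 1.8/cos37.6° = 2.272 m; N'_4 = 102·cos37.6° − 24·2.272 = 26.3; c'Δl = 38.40; W sinα = 62.2
Slice 5: Δl = 1.7/cos51.7° = 2.743 m; N'_5 = 41·cos51.7° − 1·2.743 = 22.7; c'Δl = 46.36; W sinα = 32.2
Σc'Δl = 207.4 kN/m; ΣN' = 419.5 kN/m; ΣW sinα = 202.3 kN/m
Resisting = 207.4 + 419.5·tan24.5° = 207.4 + 191.2 = 398.5 kN/m
FS = 398.5 / 202.3 = 1.970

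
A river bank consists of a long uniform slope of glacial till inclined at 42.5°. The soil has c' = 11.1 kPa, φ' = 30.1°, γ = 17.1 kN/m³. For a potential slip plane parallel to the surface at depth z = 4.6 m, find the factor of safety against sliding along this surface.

FS = 0.92

For an infinite slope with a slip plane parallel to the surface (no pore pressure): FS = [c' + γz cos²β tanφ'] / [γz sinβ cosβ].
γz = 17.1·4.6 = 78.66 kN/m²
Numerator = 11.1 + 78.66·cos²42.5°·tan30.1° = 11.1 + 78.66·0.5436·0.5797 = 35.886 kPa
Denominator = 78.66·sin42.5°·cos42.5° = 78.66·0.6756·0.7373 = 39.180 kPa
FS = 35.886 / 39.180 = 0.916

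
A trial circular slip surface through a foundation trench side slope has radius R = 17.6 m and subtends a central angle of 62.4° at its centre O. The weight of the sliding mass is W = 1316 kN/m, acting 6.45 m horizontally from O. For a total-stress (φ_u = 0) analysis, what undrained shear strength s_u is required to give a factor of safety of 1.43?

s_u = 36.0 kPa

FS = s_u·L_a·R / (W·d), so s_u = FS·W·d / (L_a·R).
Arc length L_a = R·θ = 17.6·(62.4°·π/180) = 17.6·1.0891 = 19.17 m
s_u = 1.43·1316·6.45 / (19.17·17.6) = 12138.1 / 337.36 = 35.98 kPa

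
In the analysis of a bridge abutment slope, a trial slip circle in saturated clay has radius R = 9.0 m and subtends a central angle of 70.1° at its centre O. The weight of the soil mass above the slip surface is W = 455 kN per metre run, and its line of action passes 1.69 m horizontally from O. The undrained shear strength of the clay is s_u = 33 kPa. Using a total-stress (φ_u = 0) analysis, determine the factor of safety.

FS = 4.25

Taking moments about the centre O, the resisting moment is provided by the undrained shear strength acting along the arc:
Arc length L_a = R·θ = 9.0·(70.1°·π/180) = 9.0·1.2235 = 11.01 m
M_R = s_u·L_a·R = 33·11.01·9.0 = 3270.4 kN·m/m
M_D = W·d = 455·1.69 = 768.9 kN·m/m
FS = M_R / M_D = 3270.4 / 768.9 = 4.253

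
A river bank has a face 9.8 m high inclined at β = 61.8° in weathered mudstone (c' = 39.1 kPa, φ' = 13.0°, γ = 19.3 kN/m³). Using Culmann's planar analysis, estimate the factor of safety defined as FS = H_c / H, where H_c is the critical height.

H_c = (4c'/γ) · sinβ cosφ' / [1 − cos(β − φ')]
    = (4·39.1/19.3) · sin61.8°·cos13.0° / [1 − cos48.8°]
    = 8.104 · 0.8587 / 0.3413 = 20.39 m
FS = H_c / H = 20.39 / 9.8 = 2.080

FS = 2.08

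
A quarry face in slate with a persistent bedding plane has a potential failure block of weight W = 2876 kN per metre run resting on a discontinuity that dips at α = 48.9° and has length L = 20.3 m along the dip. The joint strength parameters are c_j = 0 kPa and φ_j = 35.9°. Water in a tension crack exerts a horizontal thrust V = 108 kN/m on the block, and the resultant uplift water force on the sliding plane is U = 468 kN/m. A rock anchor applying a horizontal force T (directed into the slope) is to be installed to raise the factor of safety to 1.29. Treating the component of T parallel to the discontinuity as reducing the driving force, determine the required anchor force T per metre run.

Resolving forces along and normal to the sliding plane, with the horizontal anchor force T adding T·sinα to the effective normal force and T·cosα acting up the plane against the driving force:
FS = [c_jL + (W cosα − U − V sinα + T sinα) tanφ_j] / [W sinα + V cosα − T cosα]
Without the anchor: N' = 1341.2 kN/m, driving T_d = 2238.2 kN/m, resisting R = 0·20.3 + 1341.2·tan35.9° = 970.9 kN/m, FS = 0.43.
Setting FS = 1.29 and solving for T:
1.29·(2238.2 − T cos48.9°) = 970.9 + T sin48.9°·tan35.9°
T·(sin48.9°·tan35.9° + 1.29·cos48.9°) = 1.29·2238.2 − 970.9
T·(0.7536·0.7239 + 1.29·0.6574) = 2887.3 − 970.9 = 1916.4
T·1.3935 = 1916.4
T = 1375.3 kN/m

T = 1375 kN/m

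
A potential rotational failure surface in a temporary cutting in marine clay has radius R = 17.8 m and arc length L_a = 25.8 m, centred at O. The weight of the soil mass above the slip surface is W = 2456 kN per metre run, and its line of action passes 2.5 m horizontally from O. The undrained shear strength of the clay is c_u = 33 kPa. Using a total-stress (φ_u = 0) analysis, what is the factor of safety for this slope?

FS = 2.47

Taking moments about the centre O, the resisting moment is provided by the undrained shear strength acting along the arc:
M_R = c_u·L_a·R = 33·25.80·17.8 = 15154.9 kN·m/m
M_D = W·d = 2456·2.5 = 6140.0 kN·m/m
FS = M_R / M_D = 15154.9 / 6140.0 = 2.468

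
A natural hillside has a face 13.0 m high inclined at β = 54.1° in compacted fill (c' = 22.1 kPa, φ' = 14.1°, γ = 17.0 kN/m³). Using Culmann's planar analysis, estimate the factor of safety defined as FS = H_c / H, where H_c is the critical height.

FS = 1.34

H_c = (4c'/γ) · sinβ cosφ' / [1 − cos(β − φ')]
    = (4·22.1/17.0) · sin54.1°·cos14.1° / [1 − cos40.0°]
    = 5.200 · 0.7856 / 0.2340 = 17.46 m
FS = H_c / H = 17.46 / 13.0 = 1.343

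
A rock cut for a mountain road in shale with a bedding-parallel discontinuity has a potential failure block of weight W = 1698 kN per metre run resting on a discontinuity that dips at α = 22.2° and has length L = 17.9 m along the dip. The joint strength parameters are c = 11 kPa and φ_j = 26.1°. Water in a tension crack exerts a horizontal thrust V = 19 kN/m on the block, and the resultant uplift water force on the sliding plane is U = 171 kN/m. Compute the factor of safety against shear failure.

Resolving the block weight along and normal to the plane and applying the Mohr–Coulomb strength on the joint:
N' = W cosα − U − V sinα = 1698·cos22.2° − 171 − 19·sin22.2° = 1393.9 kN/m
Driving force T = W sinα + V cosα = 1698·sin22.2° + 19·cos22.2° = 659.2 kN/m
Resisting force R = c·L + N'·tanφ_j = 11·17.9 + 1393.9·tan26.1° = 196.9 + 682.9 = 879.8 kN/m
FS = R / T = 879.8 / 659.2 = 1.335

FS = 1.33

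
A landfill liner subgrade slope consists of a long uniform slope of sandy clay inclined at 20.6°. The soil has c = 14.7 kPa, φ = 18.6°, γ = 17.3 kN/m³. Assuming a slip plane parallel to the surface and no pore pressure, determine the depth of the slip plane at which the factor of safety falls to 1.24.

z = 7.49 m

Setting FS = 1.24 in FS = [c + γz cos²β tanφ] / [γz sinβ cosβ] and solving for z:
z = c / [γ cosβ (FS·sinβ − cosβ·tanφ)]
  = 14.7 / [17.3·cos20.6°·(1.24·sin20.6° − cos20.6°·tan18.6°)]
  = 14.7 / [17.3·0.9361·(1.24·0.3518 − 0.9361·0.3365)]
  = 14.7 / 1.9637 = 7.486 m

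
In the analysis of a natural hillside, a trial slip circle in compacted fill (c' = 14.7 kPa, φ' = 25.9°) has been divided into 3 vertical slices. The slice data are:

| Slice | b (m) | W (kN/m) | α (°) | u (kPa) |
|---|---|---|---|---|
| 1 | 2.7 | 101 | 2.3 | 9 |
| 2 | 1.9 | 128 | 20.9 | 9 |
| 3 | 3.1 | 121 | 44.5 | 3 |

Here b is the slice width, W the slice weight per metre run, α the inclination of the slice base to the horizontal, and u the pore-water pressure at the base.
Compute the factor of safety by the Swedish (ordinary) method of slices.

FS = 1.90

Ordinary method of slices: FS = Σ[c'·Δl_i + (W_i cosα_i − u_i·Δl_i)·tanφ'] / Σ W_i sinα_i, with Δl_i = b_i / cosα_i.
Slice 1: Δl = 2.7/cos2.3° = 2.702 m; N'_1 = 101·cos2.3° − 9·2.702 = 76.6; c'Δl = 39.72; W sinα = 4.1
Slice 2: Δl = 1.9/cos20.9° = 2.034 m; N'_2 = 128·cos20.9° − 9·2.034 = 101.3; c'Δl = 29.90; W sinα = 45.7
Slice 3: Δl = 3.1/cos44.5° = 4.346 m; N'_3 = 121·cos44.5° − 3·4.346 = 73.3; c'Δl = 63.89; W sinα = 84.8
Σc'Δl = 133.5 kN/m; ΣN' = 251.1 kN/m; ΣW sinα = 134.5 kN/m
Resisting = 133.5 + 251.1·tan25.9° = 133.5 + 121.9 = 255.5 kN/m
FS = 255.5 / 134.5 = 1.899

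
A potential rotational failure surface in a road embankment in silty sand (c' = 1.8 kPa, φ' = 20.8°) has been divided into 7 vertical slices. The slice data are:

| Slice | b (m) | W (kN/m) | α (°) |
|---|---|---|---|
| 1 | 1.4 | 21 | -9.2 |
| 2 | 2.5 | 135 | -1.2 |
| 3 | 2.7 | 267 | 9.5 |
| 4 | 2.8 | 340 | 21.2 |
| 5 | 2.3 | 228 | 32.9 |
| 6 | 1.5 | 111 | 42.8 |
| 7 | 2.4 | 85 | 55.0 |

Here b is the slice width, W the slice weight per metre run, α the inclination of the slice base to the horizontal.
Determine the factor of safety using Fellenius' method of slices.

Ordinary method of slices: FS = Σ[c'·Δl_i + (W_i cosα_i)·tanφ'] / Σ W_i sinα_i, with Δl_i = b_i / cosα_i.
Slice 1: Δl = 1.4/cos(-9.2°) = 1.418 m; N'_1 = 21·cos(-9.2°) = 20.7; c'Δl = 2.55; W sinα = -3.4
Slice 2: Δl = 2.5/cos(-1.2°) = 2.501 m; N'_2 = 135·cos(-1.2°) = 135.0; c'Δl = 4.50; W sinα = -2.8
Slice 3: Δl = 2.7/cos9.5° = 2.738 m; N'_3 = 267·cos9.5° = 263.3; c'Δl = 4.93; W sinα = 44.1
Slice 4: Δl = 2.8/cos21.2° = 3.003 m; N'_4 = 340·cos21.2° = 317.0; c'Δl = 5.41; W sinα = 123.0
Slice 5: Δl = 2.3/cos32.9° = 2.739 m; N'_5 = 228·cos32.9° = 191.4; c'Δl = 4.93; W sinα = 123.8
Slice 6: Δl = 1.5/cos42.8° = 2.044 m; N'_6 = 111·cos42.8° = 81.4; c'Δl = 3.68; W sinα = 75.4
Slice 7: Δl = 2.4/cos55.0° = 4.184 m; N'_7 = 85·cos55.0° = 48.8; c'Δl = 7.53; W sinα = 69.6
Σc'Δl = 33.5 kN/m; ΣN' = 1057.7 kN/m; ΣW sinα = 429.7 kN/m
Resisting = 33.5 + 1057.7·tan20.8° = 33.5 + 401.8 = 435.3 kN/m
FS = 435.3 / 429.7 = 1.013

FS = 1.01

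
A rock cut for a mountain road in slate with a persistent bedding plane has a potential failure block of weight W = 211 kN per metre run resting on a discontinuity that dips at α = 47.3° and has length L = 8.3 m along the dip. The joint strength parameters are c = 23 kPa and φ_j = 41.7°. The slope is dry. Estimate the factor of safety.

FS = 2.05

Resolving the block weight along and normal to the plane and applying the Mohr–Coulomb strength on the joint:
N' = W cosα = 211·cos47.3° = 143.1 kN/m
Driving force T = W sinα = 211·sin47.3° = 155.1 kN/m
Resisting force R = c·L + N'·tanφ_j = 23·8.3 + 143.1·tan41.7° = 190.9 + 127.5 = 318.4 kN/m
FS = R / T = 318.4 / 155.1 = 2.053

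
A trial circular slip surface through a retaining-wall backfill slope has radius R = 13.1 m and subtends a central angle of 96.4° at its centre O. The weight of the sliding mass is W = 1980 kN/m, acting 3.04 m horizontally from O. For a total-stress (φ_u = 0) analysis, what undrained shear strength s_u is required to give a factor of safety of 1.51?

FS = s_u·L_a·R / (W·d), so s_u = FS·W·d / (L_a·R).
Arc length L_a = R·θ = 13.1·(96.4°·π/180) = 13.1·1.6825 = 22.04 m
s_u = 1.51·1980·3.04 / (22.04·13.1) = 9089.0 / 288.73 = 31.48 kPa

s_u = 31.5 kPa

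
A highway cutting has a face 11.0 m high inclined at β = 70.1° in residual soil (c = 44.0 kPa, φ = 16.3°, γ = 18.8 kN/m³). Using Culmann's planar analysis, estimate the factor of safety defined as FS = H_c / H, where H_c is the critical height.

H_c = (4c/γ) · sinβ cosφ / [1 − cos(β − φ)]
    = (4·44.0/18.8) · sin70.1°·cos16.3° / [1 − cos53.8°]
    = 9.362 · 0.9025 / 0.4094 = 20.64 m
FS = H_c / H = 20.64 / 11.0 = 1.876

FS = 1.88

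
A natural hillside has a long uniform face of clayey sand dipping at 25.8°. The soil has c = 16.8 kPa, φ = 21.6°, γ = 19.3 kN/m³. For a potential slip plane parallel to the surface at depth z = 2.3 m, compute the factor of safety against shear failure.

For an infinite slope with a slip plane parallel to the surface (no pore pressure): FS = [c + γz cos²β tanφ] / [γz sinβ cosβ].
γz = 19.3·2.3 = 44.39 kN/m²
Numerator = 16.8 + 44.39·cos²25.8°·tan21.6° = 16.8 + 44.39·0.8106·0.3959 = 31.046 kPa
Denominator = 44.39·sin25.8°·cos25.8° = 44.39·0.4352·0.9003 = 17.394 kPa
FS = 31.046 / 17.394 = 1.785

FS = 1.78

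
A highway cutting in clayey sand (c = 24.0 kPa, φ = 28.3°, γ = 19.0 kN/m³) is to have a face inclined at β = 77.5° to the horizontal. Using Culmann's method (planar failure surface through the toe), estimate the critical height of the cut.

H_c = 12.53 m

Culmann's analysis gives the critical failure plane at α_cr = (β + φ)/2 = (77.5 + 28.3)/2 = 52.9°, and the critical height
H_c = (4c/γ) · sinβ cosφ / [1 − cos(β − φ)]
    = (4·24.0/19.0) · sin77.5°·cos28.3° / [1 − cos(49.2°)]
    = 5.053 · 0.9763·0.8805 / [1 − 0.6534]
    = 5.053 · 0.8596 / 0.3466
    = 12.53 m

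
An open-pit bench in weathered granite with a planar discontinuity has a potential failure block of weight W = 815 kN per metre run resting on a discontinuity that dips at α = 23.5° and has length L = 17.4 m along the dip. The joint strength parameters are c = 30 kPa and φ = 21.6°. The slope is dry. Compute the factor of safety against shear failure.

FS = 2.52

Resolving the block weight along and normal to the plane and applying the Mohr–Coulomb strength on the joint:
N' = W cosα = 815·cos23.5° = 747.4 kN/m
Driving force T = W sinα = 815·sin23.5° = 325.0 kN/m
Resisting force R = c·L + N'·tanφ = 30·17.4 + 747.4·tan21.6° = 522.0 + 295.9 = 817.9 kN/m
FS = R / T = 817.9 / 325.0 = 2.517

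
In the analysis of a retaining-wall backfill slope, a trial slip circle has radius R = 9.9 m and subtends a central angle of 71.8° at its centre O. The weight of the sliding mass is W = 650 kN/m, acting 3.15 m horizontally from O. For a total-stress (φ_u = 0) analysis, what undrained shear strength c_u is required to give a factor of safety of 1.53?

FS = c_u·L_a·R / (W·d), so c_u = FS·W·d / (L_a·R).
Arc length L_a = R·θ = 9.9·(71.8°·π/180) = 9.9·1.2531 = 12.41 m
c_u = 1.53·650·3.15 / (12.41·9.9) = 3132.7 / 122.82 = 25.51 kPa

c_u = 25.5 kPa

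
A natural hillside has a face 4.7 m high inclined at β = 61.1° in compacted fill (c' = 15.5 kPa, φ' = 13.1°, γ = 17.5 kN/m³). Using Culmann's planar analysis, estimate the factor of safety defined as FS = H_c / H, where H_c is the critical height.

FS = 1.94

H_c = (4c'/γ) · sinβ cosφ' / [1 − cos(β − φ')]
    = (4·15.5/17.5) · sin61.1°·cos13.1° / [1 − cos48.0°]
    = 3.543 · 0.8527 / 0.3309 = 9.13 m
FS = H_c / H = 9.13 / 4.7 = 1.943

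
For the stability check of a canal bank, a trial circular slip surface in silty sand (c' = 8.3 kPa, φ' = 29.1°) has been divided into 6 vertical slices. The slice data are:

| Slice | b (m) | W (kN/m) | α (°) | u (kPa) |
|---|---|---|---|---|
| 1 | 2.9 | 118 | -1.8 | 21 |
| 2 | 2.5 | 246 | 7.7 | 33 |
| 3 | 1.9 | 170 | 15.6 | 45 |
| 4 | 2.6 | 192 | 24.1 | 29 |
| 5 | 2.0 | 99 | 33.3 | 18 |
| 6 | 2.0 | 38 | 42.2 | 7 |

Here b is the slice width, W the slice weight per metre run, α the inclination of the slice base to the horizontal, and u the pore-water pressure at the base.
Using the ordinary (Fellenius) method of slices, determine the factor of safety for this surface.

Ordinary method of slices: FS = Σ[c'·Δl_i + (W_i cosα_i − u_i·Δl_i)·tanφ'] / Σ W_i sinα_i, with Δl_i = b_i / cosα_i.
Slice 1: Δl = 2.9/cos(-1.8°) = 2.901 m; N'_1 = 118·cos(-1.8°) − 21·2.901 = 57.0; c'Δl = 24.08; W sinα = -3.7
Slice 2: Δl = 2.5/cos7.7° = 2.523 m; N'_2 = 246·cos7.7° − 33·2.523 = 160.5; c'Δl = 20.94; W sinα = 33.0
Slice 3: Δl = 1.9/cos15.6° = 1.973 m; N'_3 = 170·cos15.6° − 45·1.973 = 75.0; c'Δl = 16.37; W sinα = 45.7
Slice 4: Δl = 2.6/cos24.1° = 2.848 m; N'_4 = 192·cos24.1° − 29·2.848 = 92.7; c'Δl = 23.64; W sinα = 78.4
Slice 5: Δl = 2.0/cos33.3° = 2.393 m; N'_5 = 99·cos33.3° − 18·2.393 = 39.7; c'Δl = 19.86; W sinα = 54.4
Slice 6: Δl = 2.0/cos42.2° = 2.700 m; N'_6 = 38·cos42.2° − 7·2.700 = 9.3; c'Δl = 22.41; W sinα = 25.5
Σc'Δl = 127.3 kN/m; ΣN' = 434.1 kN/m; ΣW sinα = 233.2 kN/m
Resisting = 127.3 + 434.1·tan29.1° = 127.3 + 241.6 = 368.9 kN/m
FS = 368.9 / 233.2 = 1.582

FS = 1.58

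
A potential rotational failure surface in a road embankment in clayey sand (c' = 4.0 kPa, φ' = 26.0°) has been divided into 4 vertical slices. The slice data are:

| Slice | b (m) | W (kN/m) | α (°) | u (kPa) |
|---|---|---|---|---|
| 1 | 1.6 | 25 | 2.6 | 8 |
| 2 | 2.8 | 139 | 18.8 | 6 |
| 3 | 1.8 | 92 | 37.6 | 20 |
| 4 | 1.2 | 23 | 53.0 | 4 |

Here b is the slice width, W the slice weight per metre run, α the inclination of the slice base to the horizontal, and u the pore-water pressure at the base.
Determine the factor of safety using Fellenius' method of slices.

Ordinary method of slices: FS = Σ[c'·Δl_i + (W_i cosα_i − u_i·Δl_i)·tanφ'] / Σ W_i sinα_i, with Δl_i = b_i / cosα_i.
Slice 1: Δl = 1.6/cos2.6° = 1.602 m; N'_1 = 25·cos2.6° − 8·1.602 = 12.2; c'Δl = 6.41; W sinα = 1.1
Slice 2: Δl = 2.8/cos18.8° = 2.958 m; N'_2 = 139·cos18.8° − 6·2.958 = 113.8; c'Δl = 11.83; W sinα = 44.8
Slice 3: Δl = 1.8/cos37.6° = 2.272 m; N'_3 = 92·cos37.6° − 20·2.272 = 27.5; c'Δl = 9.09; W sinα = 56.1
Slice 4: Δl = 1.2/cos53.0° = 1.994 m; N'_4 = 23·cos53.0° − 4·1.994 = 5.9; c'Δl = 7.98; W sinα = 18.4
Σc'Δl = 35.3 kN/m; ΣN' = 159.3 kN/m; ΣW sinα = 120.4 kN/m
Resisting = 35.3 + 159.3·tan26.0° = 35.3 + 77.7 = 113.0 kN/m
FS = 113.0 / 120.4 = 0.938

FS = 0.94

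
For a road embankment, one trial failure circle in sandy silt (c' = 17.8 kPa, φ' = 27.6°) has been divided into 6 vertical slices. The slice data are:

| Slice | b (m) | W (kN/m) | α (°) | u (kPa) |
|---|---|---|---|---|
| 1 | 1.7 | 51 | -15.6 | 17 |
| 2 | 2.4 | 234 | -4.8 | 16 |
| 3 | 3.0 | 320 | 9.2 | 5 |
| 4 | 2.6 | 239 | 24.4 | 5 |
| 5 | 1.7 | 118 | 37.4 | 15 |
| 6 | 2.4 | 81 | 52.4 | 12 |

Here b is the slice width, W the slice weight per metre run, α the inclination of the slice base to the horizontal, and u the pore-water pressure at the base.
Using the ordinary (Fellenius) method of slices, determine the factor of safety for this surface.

FS = 2.76

Ordinary method of slices: FS = Σ[c'·Δl_i + (W_i cosα_i − u_i·Δl_i)·tanφ'] / Σ W_i sinα_i, with Δl_i = b_i / cosα_i.
Slice 1: Δl = 1.7/cos(-15.6°) = 1.765 m; N'_1 = 51·cos(-15.6°) − 17·1.765 = 19.1; c'Δl = 31.42; W sinα = -13.7
Slice 2: Δl = 2.4/cos(-4.8°) = 2.408 m; N'_2 = 234·cos(-4.8°) − 16·2.408 = 194.6; c'Δl = 42.87; W sinα = -19.6
Slice 3: Δl = 3.0/cos9.2° = 3.039 m; N'_3 = 320·cos9.2° − 5·3.039 = 300.7; c'Δl = 54.10; W sinα = 51.2
Slice 4: Δl = 2.6/cos24.4° = 2.855 m; N'_4 = 239·cos24.4° − 5·2.855 = 203.4; c'Δl = 50.82; W sinα = 98.7
Slice 5: Δl = 1.7/cos37.4° = 2.140 m; N'_5 = 118·cos37.4° − 15·2.140 = 61.6; c'Δl = 38.09; W sinα = 71.7
Slice 6: Δl = 2.4/cos52.4° = 3.933 m; N'_6 = 81·cos52.4° − 12·3.933 = 2.2; c'Δl = 70.02; W sinα = 64.2
Σc'Δl = 287.3 kN/m; ΣN' = 781.7 kN/m; ΣW sinα = 252.4 kN/m
Resisting = 287.3 + 781.7·tan27.6° = 287.3 + 408.7 = 696.0 kN/m
FS = 696.0 / 252.4 = 2.757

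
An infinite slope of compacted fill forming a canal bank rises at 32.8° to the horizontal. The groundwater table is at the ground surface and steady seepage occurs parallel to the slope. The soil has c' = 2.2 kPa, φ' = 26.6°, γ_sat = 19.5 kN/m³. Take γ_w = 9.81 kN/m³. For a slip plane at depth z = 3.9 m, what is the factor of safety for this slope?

With seepage parallel to the slope and the water table at the surface, the effective normal stress on the slip plane uses the buoyant unit weight γ' = γ_sat − γ_w while the driving shear stress uses γ_sat:
FS = [c' + γ' z cos²β tanφ'] / [γ_sat z sinβ cosβ]
γ' = 19.5 − 9.81 = 9.69 kN/m³
Numerator = 2.2 + 9.69·3.9·cos²32.8°·tan26.6° = 2.2 + 9.69·3.9·0.7066·0.5008 = 15.571 kPa
Denominator = 19.5·3.9·sin32.8°·cos32.8° = 19.5·3.9·0.5417·0.8406 = 34.629 kPa
FS = 15.571 / 34.629 = 0.450

FS = 0.45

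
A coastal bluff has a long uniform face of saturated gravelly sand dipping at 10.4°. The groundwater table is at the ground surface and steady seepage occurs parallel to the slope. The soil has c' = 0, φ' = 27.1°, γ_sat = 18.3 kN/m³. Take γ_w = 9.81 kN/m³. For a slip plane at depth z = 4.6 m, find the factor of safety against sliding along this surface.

With seepage parallel to the slope and the water table at the surface, the effective normal stress on the slip plane uses the buoyant unit weight γ' = γ_sat − γ_w while the driving shear stress uses γ_sat:
FS = [c' + γ' z cos²β tanφ'] / [γ_sat z sinβ cosβ]
(For c' = 0 this reduces to FS = (γ'/γ_sat)·tanφ'/tanβ.)
γ' = 18.3 − 9.81 = 8.49 kN/m³
Numerator = 0.0 + 8.49·4.6·cos²10.4°·tan27.1° = 0.0 + 8.49·4.6·0.9674·0.5117 = 19.334 kPa
Denominator = 18.3·4.6·sin10.4°·cos10.4° = 18.3·4.6·0.1805·0.9836 = 14.946 kPa
FS = 19.334 / 14.946 = 1.294

FS = 1.29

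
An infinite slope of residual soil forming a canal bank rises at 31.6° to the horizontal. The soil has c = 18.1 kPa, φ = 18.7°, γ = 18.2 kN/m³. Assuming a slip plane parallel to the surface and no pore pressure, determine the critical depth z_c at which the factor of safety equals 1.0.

Setting FS = 1.00 in FS = [c + γz cos²β tanφ] / [γz sinβ cosβ] and solving for z:
z = c / [γ cosβ (FS·sinβ − cosβ·tanφ)]
  = 18.1 / [18.2·cos31.6°·(1.00·sin31.6° − cos31.6°·tan18.7°)]
  = 18.1 / [18.2·0.8517·(1.00·0.5240 − 0.8517·0.3385)]
  = 18.1 / 3.6536 = 4.954 m

z_c = 4.95 m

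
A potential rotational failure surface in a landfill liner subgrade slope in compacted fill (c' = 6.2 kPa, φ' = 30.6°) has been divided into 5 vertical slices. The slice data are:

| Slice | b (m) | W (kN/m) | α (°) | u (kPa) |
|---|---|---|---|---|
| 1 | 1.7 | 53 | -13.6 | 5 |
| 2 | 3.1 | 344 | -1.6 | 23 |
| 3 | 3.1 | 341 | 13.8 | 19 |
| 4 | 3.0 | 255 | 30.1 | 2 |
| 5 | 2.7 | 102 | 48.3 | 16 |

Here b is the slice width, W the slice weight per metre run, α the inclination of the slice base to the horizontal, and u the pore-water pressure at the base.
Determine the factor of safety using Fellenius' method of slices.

Ordinary method of slices: FS = Σ[c'·Δl_i + (W_i cosα_i − u_i·Δl_i)·tanφ'] / Σ W_i sinα_i, with Δl_i = b_i / cosα_i.
Slice 1: Δl = 1.7/cos(-13.6°) = 1.749 m; N'_1 = 53·cos(-13.6°) − 5·1.749 = 42.8; c'Δl = 10.84; W sinα = -12.5
Slice 2: Δl = 3.1/cos(-1.6°) = 3.101 m; N'_2 = 344·cos(-1.6°) − 23·3.101 = 272.5; c'Δl = 19.23; W sinα = -9.6
Slice 3: Δl = 3.1/cos13.8° = 3.192 m; N'_3 = 341·cos13.8° − 19·3.192 = 270.5; c'Δl = 19.79; W sinα = 81.3
Slice 4: Δl = 3.0/cos30.1° = 3.468 m; N'_4 = 255·cos30.1° − 2·3.468 = 213.7; c'Δl = 21.50; W sinα = 127.9
Slice 5: Δl = 2.7/cos48.3° = 4.059 m; N'_5 = 102·cos48.3° − 16·4.059 = 2.9; c'Δl = 25.16; W sinα = 76.2
Σc'Δl = 96.5 kN/m; ΣN' = 802.4 kN/m; ΣW sinα = 263.3 kN/m
Resisting = 96.5 + 802.4·tan30.6° = 96.5 + 474.5 = 571.1 kN/m
FS = 571.1 / 263.3 = 2.169

FS = 2.17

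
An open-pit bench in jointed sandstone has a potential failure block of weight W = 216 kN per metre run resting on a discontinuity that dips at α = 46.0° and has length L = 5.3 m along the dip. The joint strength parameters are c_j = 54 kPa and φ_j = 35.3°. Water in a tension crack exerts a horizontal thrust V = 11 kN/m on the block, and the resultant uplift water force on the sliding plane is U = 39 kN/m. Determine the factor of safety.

FS = 2.20

Resolving the block weight along and normal to the plane and applying the Mohr–Coulomb strength on the joint:
N' = W cosα − U − V sinα = 216·cos46.0° − 39 − 11·sin46.0° = 103.1 kN/m
Driving force T = W sinα + V cosα = 216·sin46.0° + 11·cos46.0° = 163.0 kN/m
Resisting force R = c_j·L + N'·tanφ_j = 54·5.3 + 103.1·tan35.3° = 286.2 + 73.0 = 359.2 kN/m
FS = R / T = 359.2 / 163.0 = 2.204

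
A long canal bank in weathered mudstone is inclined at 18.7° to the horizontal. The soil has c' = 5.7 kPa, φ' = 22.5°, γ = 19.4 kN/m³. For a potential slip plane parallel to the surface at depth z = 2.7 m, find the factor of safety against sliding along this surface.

FS = 1.58

For an infinite slope with a slip plane parallel to the surface (no pore pressure): FS = [c' + γz cos²β tanφ'] / [γz sinβ cosβ].
γz = 19.4·2.7 = 52.38 kN/m²
Numerator = 5.7 + 52.38·cos²18.7°·tan22.5° = 5.7 + 52.38·0.8972·0.4142 = 25.166 kPa
Denominator = 52.38·sin18.7°·cos18.7° = 52.38·0.3206·0.9472 = 15.907 kPa
FS = 25.166 / 15.907 = 1.582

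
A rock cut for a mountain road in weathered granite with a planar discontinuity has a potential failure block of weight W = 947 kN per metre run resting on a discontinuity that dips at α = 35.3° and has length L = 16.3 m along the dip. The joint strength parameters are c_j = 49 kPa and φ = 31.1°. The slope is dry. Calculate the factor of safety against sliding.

Resolving the block weight along and normal to the plane and applying the Mohr–Coulomb strength on the joint:
N' = W cosα = 947·cos35.3° = 772.9 kN/m
Driving force T = W sinα = 947·sin35.3° = 547.2 kN/m
Resisting force R = c_j·L + N'·tanφ = 49·16.3 + 772.9·tan31.1° = 798.7 + 466.2 = 1264.9 kN/m
FS = R / T = 1264.9 / 547.2 = 2.312

FS = 2.31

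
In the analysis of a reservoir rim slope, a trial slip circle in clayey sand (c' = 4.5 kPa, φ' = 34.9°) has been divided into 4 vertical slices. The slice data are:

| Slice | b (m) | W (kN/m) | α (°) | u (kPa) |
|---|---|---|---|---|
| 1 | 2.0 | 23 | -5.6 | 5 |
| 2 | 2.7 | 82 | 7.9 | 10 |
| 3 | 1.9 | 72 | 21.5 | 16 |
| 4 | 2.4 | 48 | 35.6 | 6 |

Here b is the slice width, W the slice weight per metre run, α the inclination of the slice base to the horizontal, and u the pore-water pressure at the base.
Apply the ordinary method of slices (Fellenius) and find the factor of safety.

FS = 2.04

Ordinary method of slices: FS = Σ[c'·Δl_i + (W_i cosα_i − u_i·Δl_i)·tanφ'] / Σ W_i sinα_i, with Δl_i = b_i / cosα_i.
Slice 1: Δl = 2.0/cos(-5.6°) = 2.010 m; N'_1 = 23·cos(-5.6°) − 5·2.010 = 12.8; c'Δl = 9.04; W sinα = -2.2
Slice 2: Δl = 2.7/cos7.9° = 2.726 m; N'_2 = 82·cos7.9° − 10·2.726 = 54.0; c'Δl = 12.27; W sinα = 11.3
Slice 3: Δl = 1.9/cos21.5° = 2.042 m; N'_3 = 72·cos21.5° − 16·2.042 = 34.3; c'Δl = 9.19; W sinα = 26.4
Slice 4: Δl = 2.4/cos35.6° = 2.952 m; N'_4 = 48·cos35.6° − 6·2.952 = 21.3; c'Δl = 13.28; W sinα = 27.9
Σc'Δl = 43.8 kN/m; ΣN' = 122.4 kN/m; ΣW sinα = 63.4 kN/m
Resisting = 43.8 + 122.4·tan34.9° = 43.8 + 85.4 = 129.2 kN/m
FS = 129.2 / 63.4 = 2.039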